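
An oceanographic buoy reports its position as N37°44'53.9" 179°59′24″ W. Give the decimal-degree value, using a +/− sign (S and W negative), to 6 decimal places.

37.748306, -179.990000

Lat: 37° + 44/60 + 53.9/3600 = 37 + 0.733333 + 0.014972 = 37.7483056
N ⇒ keep positive
Lon: 179° + 59/60 + 24/3600 = 179 + 0.983333 + 0.006667 = 179.9900000
W → negative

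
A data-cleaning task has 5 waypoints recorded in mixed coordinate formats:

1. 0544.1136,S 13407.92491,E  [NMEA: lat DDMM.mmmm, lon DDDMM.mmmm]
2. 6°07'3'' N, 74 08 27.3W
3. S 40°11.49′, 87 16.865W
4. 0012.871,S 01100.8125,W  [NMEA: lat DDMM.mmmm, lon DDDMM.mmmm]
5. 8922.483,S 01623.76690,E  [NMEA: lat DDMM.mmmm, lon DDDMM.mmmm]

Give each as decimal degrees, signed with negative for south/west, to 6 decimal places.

Point 1:
  Latitude: split at 2 digits → 05° and 44.1136′; 5 + 44.1136/60 = 5.7352267
  S ⇒ negate
  Lon: split at 3 digits → 134° and 7.92491′; 134 + 7.92491/60 = 134.1320818
  E ⇒ keep positive
Point 2:
  φ: 6° + 7/60 + 3/3600 = 6 + 0.116667 + 0.000833 = 6.1175000
  N → positive
  Longitude: 74 + 8/60 + 27.3/3600 = 74.1409167
  hemisphere W, so the sign is −
Point 3:
  φ: 11.49′ = 0.191500°; total 40.1915000
  hemisphere S, so the sign is −
  Lon: 16.865′ = 0.281083°; total 87.2810833
  hemisphere W, so the sign is −
Point 4:
  Lat: split at 2 digits → 00° and 12.871′; 0 + 12.871/60 = 0.2145167
  hemisphere S, so the sign is −
  Longitude: degrees = first 3 digits = 11, minutes = 0.8125; 11 + 0.8125/60 = 11.0135417
  W ⇒ negate
Point 5:
  φ: split at 2 digits → 89° and 22.483′; 89 + 22.483/60 = 89.3747167
  hemisphere S, so the sign is −
  Lon: degrees = first 3 digits = 16, minutes = 23.7669; 16 + 23.7669/60 = 16.3961150
  E ⇒ keep positive

1. -5.735227, 134.132082
2. 6.117500, -74.140917
3. -40.191500, -87.281083
4. -0.214517, -11.013542
5. -89.374717, 16.396115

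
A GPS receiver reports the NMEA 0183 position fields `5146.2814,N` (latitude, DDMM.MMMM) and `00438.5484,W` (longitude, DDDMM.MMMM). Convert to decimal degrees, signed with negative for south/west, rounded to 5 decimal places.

51.77136, -4.64247

Latitude: split at 2 digits → 51° and 46.2814′; 51 + 46.2814/60 = 51.771357
N ⇒ keep positive
Longitude: split at 3 digits → 004° and 38.5484′; 4 + 38.5484/60 = 4.642473
hemisphere W, so the sign is −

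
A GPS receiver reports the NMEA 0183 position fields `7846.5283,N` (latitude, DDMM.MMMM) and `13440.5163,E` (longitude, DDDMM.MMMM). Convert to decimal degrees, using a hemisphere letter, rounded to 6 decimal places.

φ: degrees = first 2 digits = 78, minutes = 46.5283; 78 + 46.5283/60 = 78.7754717
Lon: degrees = first 3 digits = 134, minutes = 40.5163; 134 + 40.5163/60 = 134.6752717

78.775472° N, 134.675272° E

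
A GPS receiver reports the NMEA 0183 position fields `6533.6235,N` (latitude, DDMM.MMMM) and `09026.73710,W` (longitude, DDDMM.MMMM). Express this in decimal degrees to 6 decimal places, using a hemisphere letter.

φ: degrees = first 2 digits = 65, minutes = 33.6235; 65 + 33.6235/60 = 65.5603917
Longitude: degrees = first 3 digits = 90, minutes = 26.7371; 90 + 26.7371/60 = 90.4456183

65.560392° N, 90.445618° W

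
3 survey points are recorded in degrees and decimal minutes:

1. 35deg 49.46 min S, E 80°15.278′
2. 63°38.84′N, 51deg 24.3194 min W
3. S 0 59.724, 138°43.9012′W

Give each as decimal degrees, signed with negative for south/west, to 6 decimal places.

Point 1:
  φ: 49.46′ = 0.824333°; total 35.8243333
  S → negative
  Lon: 80 + 15.278/60 = 80.2546333
  E → positive
Point 2:
  φ: 38.84′ = 0.647333°; total 63.6473333
  N ⇒ keep positive
  Lon: 51 + 24.3194/60 = 51.4053233
  W → negative
Point 3:
  Lat: 59.724′ = 0.995400°; total 0.9954000
  S → negative
  λ: 138 + 43.9012/60 = 138.7316867
  hemisphere W, so the sign is −

1. -35.824333, 80.254633
2. 63.647333, -51.405323
3. -0.995400, -138.731687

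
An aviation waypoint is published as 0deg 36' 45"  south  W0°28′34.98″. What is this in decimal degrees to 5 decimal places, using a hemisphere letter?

0.61250° S, 0.47638° W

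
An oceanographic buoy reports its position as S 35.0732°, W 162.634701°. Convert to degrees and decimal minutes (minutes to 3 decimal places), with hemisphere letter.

35° 4.392′ S, 162° 38.082′ W

Lat: fractional part 0.073200 → 4.39200 minutes
λ: minutes = (162.634701 − 162) × 60 = 38.08206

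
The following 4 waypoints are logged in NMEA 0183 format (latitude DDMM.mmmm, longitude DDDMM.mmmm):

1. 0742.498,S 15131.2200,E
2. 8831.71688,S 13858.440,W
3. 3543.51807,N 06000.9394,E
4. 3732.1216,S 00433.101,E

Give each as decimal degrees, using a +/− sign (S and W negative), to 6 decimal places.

1. -7.708300, 151.520333
2. -88.528615, -138.974000
3. 35.725301, 60.015657
4. -37.535360, 4.551683

Point 1:
  φ: degrees = first 2 digits = 7, minutes = 42.498; 7 + 42.498/60 = 7.7083000
  hemisphere S, so the sign is −
  λ: split at 3 digits → 151° and 31.22′; 151 + 31.22/60 = 151.5203333
  E → positive
Point 2:
  Lat: split at 2 digits → 88° and 31.71688′; 88 + 31.71688/60 = 88.5286147
  S ⇒ negate
  Longitude: split at 3 digits → 138° and 58.44′; 138 + 58.44/60 = 138.9740000
  W → negative
Point 3:
  φ: split at 2 digits → 35° and 43.51807′; 35 + 43.51807/60 = 35.7253012
  N ⇒ keep positive
  Lon: split at 3 digits → 060° and 0.9394′; 60 + 0.9394/60 = 60.0156567
  E → positive
Point 4:
  φ: split at 2 digits → 37° and 32.1216′; 37 + 32.1216/60 = 37.5353600
  hemisphere S, so the sign is −
  Lon: split at 3 digits → 004° and 33.101′; 4 + 33.101/60 = 4.5516833
  E ⇒ keep positive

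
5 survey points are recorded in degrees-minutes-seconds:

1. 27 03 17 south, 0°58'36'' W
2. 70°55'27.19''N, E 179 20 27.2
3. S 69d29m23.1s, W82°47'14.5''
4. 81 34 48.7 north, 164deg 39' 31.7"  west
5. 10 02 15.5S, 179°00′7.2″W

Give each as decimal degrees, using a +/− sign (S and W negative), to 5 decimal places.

1. -27.05472, -0.97667
2. 70.92422, 179.34089
3. -69.48975, -82.78736
4. 81.58019, -164.65881
5. -10.03764, -179.00200

Point 1:
  Lat: 27° + 3/60 + 17/3600 = 27 + 0.050000 + 0.004722 = 27.054722
  hemisphere S, so the sign is −
  Lon: 0 + 58/60 + 36/3600 = 0.976667
  W → negative
Point 2:
  Lat: 70° + 55/60 + 27.19/3600 = 70 + 0.916667 + 0.007553 = 70.924219
  N → positive
  Lon: 20′ + 27.2″ = 20.45333′; 179 + 20.45333/60 = 179.340889
  E → positive
Point 3:
  Lat: 29′ + 23.1″ = 29.38500′; 69 + 29.38500/60 = 69.489750
  S → negative
  Longitude: 82 + 47/60 + 14.5/3600 = 82.787361
  W → negative
Point 4:
  Latitude: 34′ + 48.7″ = 34.81167′; 81 + 34.81167/60 = 81.580194
  N → positive
  Lon: 39′ + 31.7″ = 39.52833′; 164 + 39.52833/60 = 164.658806
  W → negative
Point 5:
  Lat: 10 + 2/60 + 15.5/3600 = 10.037639
  S → negative
  Longitude: 179° + 0/60 + 7.2/3600 = 179 + 0.000000 + 0.002000 = 179.002000
  W → negative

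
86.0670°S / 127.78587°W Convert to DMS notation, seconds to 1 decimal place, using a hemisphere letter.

86°04′1.2″ S, 127°47′9.1″ W

Latitude: whole degrees 86; 4.02000′ → 4′ and 1.200″
Longitude: 0.785870 × 60 = 47.15220′ → 47′, remainder × 60 = 9.132″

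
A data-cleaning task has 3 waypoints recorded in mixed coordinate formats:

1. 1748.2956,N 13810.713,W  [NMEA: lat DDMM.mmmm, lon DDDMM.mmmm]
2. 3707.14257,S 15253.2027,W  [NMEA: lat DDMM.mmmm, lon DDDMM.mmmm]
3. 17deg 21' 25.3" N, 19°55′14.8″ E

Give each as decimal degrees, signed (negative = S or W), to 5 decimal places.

1. 17.80493, -138.17855
2. -37.11904, -152.88671
3. 17.35703, 19.92078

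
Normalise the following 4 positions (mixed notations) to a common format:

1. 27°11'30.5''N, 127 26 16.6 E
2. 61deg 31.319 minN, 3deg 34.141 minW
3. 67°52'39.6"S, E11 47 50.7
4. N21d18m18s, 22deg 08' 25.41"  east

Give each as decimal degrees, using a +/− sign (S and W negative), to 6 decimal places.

Point 1:
  Lat: 27° + 11/60 + 30.5/3600 = 27 + 0.183333 + 0.008472 = 27.1918056
  N ⇒ keep positive
  Longitude: 26′ + 16.6″ = 26.27667′; 127 + 26.27667/60 = 127.4379444
  E ⇒ keep positive
Point 2:
  Latitude: 61 + 31.319/60 = 61.5219833
  N → positive
  Longitude: 34.141′ = 0.569017°; total 3.5690167
  W → negative
Point 3:
  Latitude: 52′ + 39.6″ = 52.66000′; 67 + 52.66000/60 = 67.8776667
  hemisphere S, so the sign is −
  λ: 11 + 47/60 + 50.7/3600 = 11.7974167
  E ⇒ keep positive
Point 4:
  φ: 18′ + 18″ = 18.30000′; 21 + 18.30000/60 = 21.3050000
  N → positive
  λ: 22° + 8/60 + 25.41/3600 = 22 + 0.133333 + 0.007058 = 22.1403917
  E → positive

1. 27.191806, 127.437944
2. 61.521983, -3.569017
3. -67.877667, 11.797417
4. 21.305000, 22.140392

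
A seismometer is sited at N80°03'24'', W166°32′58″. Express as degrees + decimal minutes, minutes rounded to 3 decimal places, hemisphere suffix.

80° 3.400′ N, 166° 32.967′ W

Latitude: seconds/60 = 0.40000; minutes = 3 + 0.40000 = 3.40000
Lon: 32 + 58/60 = 32.96667′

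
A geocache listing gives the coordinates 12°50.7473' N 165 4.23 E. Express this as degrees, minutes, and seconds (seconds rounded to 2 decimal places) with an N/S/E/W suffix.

12°50′44.84″ N, 165°04′13.80″ E

Lat: fractional minutes 0.74730 × 60 = 44.8380″
Lon: 4.23000′ → 4′ and 0.23000 × 60 = 13.8000″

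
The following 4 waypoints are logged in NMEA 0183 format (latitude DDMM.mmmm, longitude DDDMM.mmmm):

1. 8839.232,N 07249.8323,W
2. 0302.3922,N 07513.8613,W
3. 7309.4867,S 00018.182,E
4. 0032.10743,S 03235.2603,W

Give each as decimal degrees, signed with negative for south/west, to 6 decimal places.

1. 88.653867, -72.830538
2. 3.039870, -75.231022
3. -73.158112, 0.303033
4. -0.535124, -32.587672

Point 1:
  Latitude: degrees = first 2 digits = 88, minutes = 39.232; 88 + 39.232/60 = 88.6538667
  N ⇒ keep positive
  Lon: degrees = first 3 digits = 72, minutes = 49.8323; 72 + 49.8323/60 = 72.8305383
  W → negative
Point 2:
  φ: split at 2 digits → 03° and 2.3922′; 3 + 2.3922/60 = 3.0398700
  N → positive
  λ: degrees = first 3 digits = 75, minutes = 13.8613; 75 + 13.8613/60 = 75.2310217
  W ⇒ negate
Point 3:
  φ: degrees = first 2 digits = 73, minutes = 9.4867; 73 + 9.4867/60 = 73.1581117
  S → negative
  Lon: degrees = first 3 digits = 0, minutes = 18.182; 0 + 18.182/60 = 0.3030333
  E → positive
Point 4:
  φ: split at 2 digits → 00° and 32.10743′; 0 + 32.10743/60 = 0.5351238
  hemisphere S, so the sign is −
  Lon: split at 3 digits → 032° and 35.2603′; 32 + 35.2603/60 = 32.5876717
  W → negative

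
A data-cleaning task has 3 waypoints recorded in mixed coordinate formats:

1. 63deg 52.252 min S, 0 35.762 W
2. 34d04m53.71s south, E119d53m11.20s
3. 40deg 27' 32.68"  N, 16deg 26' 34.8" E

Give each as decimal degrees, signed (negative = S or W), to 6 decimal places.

1. -63.870867, -0.596033
2. -34.081586, 119.886444
3. 40.459078, 16.443000

Point 1:
  Latitude: 52.252′ = 0.870867°; total 63.8708667
  S → negative
  λ: 35.762′ = 0.596033°; total 0.5960333
  hemisphere W, so the sign is −
Point 2:
  Latitude: 34 + 4/60 + 53.71/3600 = 34.0815861
  S → negative
  λ: 119° + 53/60 + 11.2/3600 = 119 + 0.883333 + 0.003111 = 119.8864444
  E ⇒ keep positive
Point 3:
  Latitude: 27′ + 32.68″ = 27.54467′; 40 + 27.54467/60 = 40.4590778
  N → positive
  Lon: 16° + 26/60 + 34.8/3600 = 16 + 0.433333 + 0.009667 = 16.4430000
  E ⇒ keep positive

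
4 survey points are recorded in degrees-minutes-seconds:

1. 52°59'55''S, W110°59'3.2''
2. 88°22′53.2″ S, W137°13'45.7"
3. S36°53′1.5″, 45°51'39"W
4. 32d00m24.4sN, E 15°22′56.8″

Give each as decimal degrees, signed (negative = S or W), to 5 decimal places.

Point 1:
  φ: 52 + 59/60 + 55/3600 = 52.998611
  hemisphere S, so the sign is −
  Longitude: 110° + 59/60 + 3.2/3600 = 110 + 0.983333 + 0.000889 = 110.984222
  W ⇒ negate
Point 2:
  φ: 22′ + 53.2″ = 22.88667′; 88 + 22.88667/60 = 88.381444
  S → negative
  Longitude: 137 + 13/60 + 45.7/3600 = 137.229361
  W → negative
Point 3:
  φ: 36° + 53/60 + 1.5/3600 = 36 + 0.883333 + 0.000417 = 36.883750
  S → negative
  Lon: 45 + 51/60 + 39/3600 = 45.860833
  W ⇒ negate
Point 4:
  φ: 32° + 0/60 + 24.4/3600 = 32 + 0.000000 + 0.006778 = 32.006778
  N ⇒ keep positive
  Longitude: 22′ + 56.8″ = 22.94667′; 15 + 22.94667/60 = 15.382444
  E ⇒ keep positive

1. -52.99861, -110.98422
2. -88.38144, -137.22936
3. -36.88375, -45.86083
4. 32.00678, 15.38244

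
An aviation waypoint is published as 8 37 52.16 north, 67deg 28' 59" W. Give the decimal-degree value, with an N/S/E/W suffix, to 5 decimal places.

8.63116° N, 67.48306° W

Latitude: 8° + 37/60 + 52.16/3600 = 8 + 0.616667 + 0.014489 = 8.631156
Lon: 67 + 28/60 + 59/3600 = 67.483056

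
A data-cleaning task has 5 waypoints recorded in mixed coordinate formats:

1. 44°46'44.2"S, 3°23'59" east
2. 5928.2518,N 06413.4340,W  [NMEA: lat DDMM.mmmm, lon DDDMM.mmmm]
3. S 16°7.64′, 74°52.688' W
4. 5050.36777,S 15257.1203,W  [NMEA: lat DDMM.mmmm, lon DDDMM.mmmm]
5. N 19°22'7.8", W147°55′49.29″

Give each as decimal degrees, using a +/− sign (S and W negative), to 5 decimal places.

1. -44.77894, 3.39972
2. 59.47086, -64.22390
3. -16.12733, -74.87813
4. -50.83946, -152.95201
5. 19.36883, -147.93036

Point 1:
  Lat: 44° + 46/60 + 44.2/3600 = 44 + 0.766667 + 0.012278 = 44.778944
  S → negative
  Lon: 23′ + 59″ = 23.98333′; 3 + 23.98333/60 = 3.399722
  E → positive
Point 2:
  Latitude: split at 2 digits → 59° and 28.2518′; 59 + 28.2518/60 = 59.470863
  N ⇒ keep positive
  Lon: split at 3 digits → 064° and 13.434′; 64 + 13.434/60 = 64.223900
  W ⇒ negate
Point 3:
  Lat: 7.64′ = 0.127333°; total 16.127333
  S → negative
  Longitude: 74 + 52.688/60 = 74.878133
  hemisphere W, so the sign is −
Point 4:
  Latitude: degrees = first 2 digits = 50, minutes = 50.36777; 50 + 50.36777/60 = 50.839463
  S → negative
  Longitude: degrees = first 3 digits = 152, minutes = 57.1203; 152 + 57.1203/60 = 152.952005
  W → negative
Point 5:
  Lat: 19 + 22/60 + 7.8/3600 = 19.368833
  N ⇒ keep positive
  λ: 55′ + 49.29″ = 55.82150′; 147 + 55.82150/60 = 147.930358
  hemisphere W, so the sign is −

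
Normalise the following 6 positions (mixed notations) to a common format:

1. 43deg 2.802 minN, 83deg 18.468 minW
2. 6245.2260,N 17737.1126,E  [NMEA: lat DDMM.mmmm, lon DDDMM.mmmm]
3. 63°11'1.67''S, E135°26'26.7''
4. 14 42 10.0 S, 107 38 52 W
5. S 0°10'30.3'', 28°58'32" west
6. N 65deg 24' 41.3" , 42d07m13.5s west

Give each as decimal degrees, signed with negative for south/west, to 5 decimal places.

1. 43.04670, -83.30780
2. 62.75377, 177.61854
3. -63.18380, 135.44075
4. -14.70278, -107.64778
5. -0.17508, -28.97556
6. 65.41147, -42.12042

Point 1:
  φ: 2.802′ = 0.046700°; total 43.046700
  N ⇒ keep positive
  λ: 83 + 18.468/60 = 83.307800
  W → negative
Point 2:
  Lat: degrees = first 2 digits = 62, minutes = 45.226; 62 + 45.226/60 = 62.753767
  N ⇒ keep positive
  Longitude: split at 3 digits → 177° and 37.1126′; 177 + 37.1126/60 = 177.618543
  E ⇒ keep positive
Point 3:
  Lat: 63° + 11/60 + 1.67/3600 = 63 + 0.183333 + 0.000464 = 63.183797
  S → negative
  Lon: 135° + 26/60 + 26.7/3600 = 135 + 0.433333 + 0.007417 = 135.440750
  E → positive
Point 4:
  Lat: 14° + 42/60 + 10/3600 = 14 + 0.700000 + 0.002778 = 14.702778
  S → negative
  Lon: 107° + 38/60 + 52/3600 = 107 + 0.633333 + 0.014444 = 107.647778
  W → negative
Point 5:
  Lat: 0° + 10/60 + 30.3/3600 = 0 + 0.166667 + 0.008417 = 0.175083
  S ⇒ negate
  Longitude: 58′ + 32″ = 58.53333′; 28 + 58.53333/60 = 28.975556
  W → negative
Point 6:
  φ: 65 + 24/60 + 41.3/3600 = 65.411472
  N → positive
  λ: 42° + 7/60 + 13.5/3600 = 42 + 0.116667 + 0.003750 = 42.120417
  W ⇒ negate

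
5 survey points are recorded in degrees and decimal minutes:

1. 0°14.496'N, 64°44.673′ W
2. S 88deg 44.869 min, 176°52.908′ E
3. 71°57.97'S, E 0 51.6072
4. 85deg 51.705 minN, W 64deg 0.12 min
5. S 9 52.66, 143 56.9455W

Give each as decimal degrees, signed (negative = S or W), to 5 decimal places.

1. 0.24160, -64.74455
2. -88.74782, 176.88180
3. -71.96617, 0.86012
4. 85.86175, -64.00200
5. -9.87767, -143.94909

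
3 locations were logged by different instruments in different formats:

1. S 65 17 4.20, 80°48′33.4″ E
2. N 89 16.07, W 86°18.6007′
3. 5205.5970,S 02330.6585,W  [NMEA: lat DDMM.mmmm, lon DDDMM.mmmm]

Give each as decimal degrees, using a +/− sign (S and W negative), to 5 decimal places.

1. -65.28450, 80.80928
2. 89.26783, -86.31001
3. -52.09328, -23.51098

Point 1:
  φ: 65° + 17/60 + 4.2/3600 = 65 + 0.283333 + 0.001167 = 65.284500
  S ⇒ negate
  Lon: 48′ + 33.4″ = 48.55667′; 80 + 48.55667/60 = 80.809278
  E → positive
Point 2:
  Lat: 89 + 16.07/60 = 89.267833
  N ⇒ keep positive
  λ: 18.6007′ = 0.310012°; total 86.310012
  W → negative
Point 3:
  Lat: split at 2 digits → 52° and 5.597′; 52 + 5.597/60 = 52.093283
  hemisphere S, so the sign is −
  λ: split at 3 digits → 023° and 30.6585′; 23 + 30.6585/60 = 23.510975
  hemisphere W, so the sign is −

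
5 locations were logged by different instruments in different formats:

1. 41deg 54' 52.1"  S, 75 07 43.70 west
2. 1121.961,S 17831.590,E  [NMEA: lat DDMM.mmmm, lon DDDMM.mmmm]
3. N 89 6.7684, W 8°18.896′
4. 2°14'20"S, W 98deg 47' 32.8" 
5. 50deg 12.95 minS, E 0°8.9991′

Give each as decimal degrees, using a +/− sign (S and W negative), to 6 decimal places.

Point 1:
  Latitude: 54′ + 52.1″ = 54.86833′; 41 + 54.86833/60 = 41.9144722
  hemisphere S, so the sign is −
  Lon: 75 + 7/60 + 43.7/3600 = 75.1288056
  hemisphere W, so the sign is −
Point 2:
  Lat: degrees = first 2 digits = 11, minutes = 21.961; 11 + 21.961/60 = 11.3660167
  hemisphere S, so the sign is −
  Longitude: degrees = first 3 digits = 178, minutes = 31.59; 178 + 31.59/60 = 178.5265000
  E ⇒ keep positive
Point 3:
  Lat: 89 + 6.7684/60 = 89.1128067
  N ⇒ keep positive
  λ: 18.896′ = 0.314933°; total 8.3149333
  W ⇒ negate
Point 4:
  Latitude: 14′ + 20″ = 14.33333′; 2 + 14.33333/60 = 2.2388889
  S ⇒ negate
  λ: 47′ + 32.8″ = 47.54667′; 98 + 47.54667/60 = 98.7924444
  W ⇒ negate
Point 5:
  Lat: 50 + 12.95/60 = 50.2158333
  S ⇒ negate
  λ: 8.9991′ = 0.149985°; total 0.1499850
  E ⇒ keep positive

1. -41.914472, -75.128806
2. -11.366017, 178.526500
3. 89.112807, -8.314933
4. -2.238889, -98.792444
5. -50.215833, 0.149985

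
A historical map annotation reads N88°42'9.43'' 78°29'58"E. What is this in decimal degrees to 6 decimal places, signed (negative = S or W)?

φ: 42′ + 9.43″ = 42.15717′; 88 + 42.15717/60 = 88.7026194
N → positive
Longitude: 78° + 29/60 + 58/3600 = 78 + 0.483333 + 0.016111 = 78.4994444
E → positive

88.702619, 78.499444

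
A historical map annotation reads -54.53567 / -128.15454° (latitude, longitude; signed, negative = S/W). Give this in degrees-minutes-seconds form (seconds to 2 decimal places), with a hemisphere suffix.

54°32′8.41″ S, 128°09′16.34″ W

Latitude is negative → S; |value| = 54.535670
Lat: 0.535670° → 32.14020′; 0.14020 × 60 = 8.4120″
Longitude is negative → W; |value| = 128.154540
Longitude: 0.154540 × 60 = 9.27240′ → 9′, remainder × 60 = 16.3440″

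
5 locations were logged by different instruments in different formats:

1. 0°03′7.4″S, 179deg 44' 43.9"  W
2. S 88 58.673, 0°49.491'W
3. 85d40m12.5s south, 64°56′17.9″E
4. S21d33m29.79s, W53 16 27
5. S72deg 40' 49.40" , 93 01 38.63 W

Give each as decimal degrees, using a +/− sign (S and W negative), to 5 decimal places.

Point 1:
  Latitude: 0 + 3/60 + 7.4/3600 = 0.052056
  S ⇒ negate
  Lon: 179 + 44/60 + 43.9/3600 = 179.745528
  W ⇒ negate
Point 2:
  Lat: 88 + 58.673/60 = 88.977883
  hemisphere S, so the sign is −
  Longitude: 49.491′ = 0.824850°; total 0.824850
  W ⇒ negate
Point 3:
  Latitude: 40′ + 12.5″ = 40.20833′; 85 + 40.20833/60 = 85.670139
  S ⇒ negate
  Longitude: 56′ + 17.9″ = 56.29833′; 64 + 56.29833/60 = 64.938306
  E → positive
Point 4:
  φ: 33′ + 29.79″ = 33.49650′; 21 + 33.49650/60 = 21.558275
  S ⇒ negate
  Longitude: 16′ + 27″ = 16.45000′; 53 + 16.45000/60 = 53.274167
  W ⇒ negate
Point 5:
  Lat: 72 + 40/60 + 49.4/3600 = 72.680389
  hemisphere S, so the sign is −
  λ: 93 + 1/60 + 38.63/3600 = 93.027397
  W → negative

1. -0.05206, -179.74553
2. -88.97788, -0.82485
3. -85.67014, 64.93831
4. -21.55828, -53.27417
5. -72.68039, -93.02740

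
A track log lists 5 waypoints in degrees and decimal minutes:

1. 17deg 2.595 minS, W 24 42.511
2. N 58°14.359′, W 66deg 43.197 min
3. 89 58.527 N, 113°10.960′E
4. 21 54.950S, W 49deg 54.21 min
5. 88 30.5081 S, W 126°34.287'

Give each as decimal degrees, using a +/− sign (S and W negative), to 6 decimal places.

Point 1:
  φ: 17 + 2.595/60 = 17.0432500
  hemisphere S, so the sign is −
  λ: 42.511′ = 0.708517°; total 24.7085167
  W → negative
Point 2:
  Latitude: 14.359′ = 0.239317°; total 58.2393167
  N → positive
  Longitude: 43.197′ = 0.719950°; total 66.7199500
  hemisphere W, so the sign is −
Point 3:
  Latitude: 89 + 58.527/60 = 89.9754500
  N ⇒ keep positive
  Longitude: 113 + 10.96/60 = 113.1826667
  E → positive
Point 4:
  Latitude: 21 + 54.95/60 = 21.9158333
  S → negative
  Longitude: 54.21′ = 0.903500°; total 49.9035000
  hemisphere W, so the sign is −
Point 5:
  Lat: 88 + 30.5081/60 = 88.5084683
  S → negative
  Longitude: 126 + 34.287/60 = 126.5714500
  hemisphere W, so the sign is −

1. -17.043250, -24.708517
2. 58.239317, -66.719950
3. 89.975450, 113.182667
4. -21.915833, -49.903500
5. -88.508468, -126.571450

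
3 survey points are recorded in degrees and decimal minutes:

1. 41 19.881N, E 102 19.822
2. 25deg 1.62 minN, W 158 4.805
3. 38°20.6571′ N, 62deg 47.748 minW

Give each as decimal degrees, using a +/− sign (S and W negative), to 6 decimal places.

1. 41.331350, 102.330367
2. 25.027000, -158.080083
3. 38.344285, -62.795800

Point 1:
  Latitude: 19.881′ = 0.331350°; total 41.3313500
  N → positive
  Lon: 102 + 19.822/60 = 102.3303667
  E ⇒ keep positive
Point 2:
  Lat: 25 + 1.62/60 = 25.0270000
  N → positive
  Longitude: 4.805′ = 0.080083°; total 158.0800833
  W ⇒ negate
Point 3:
  φ: 38 + 20.6571/60 = 38.3442850
  N ⇒ keep positive
  Lon: 62 + 47.748/60 = 62.7958000
  W ⇒ negate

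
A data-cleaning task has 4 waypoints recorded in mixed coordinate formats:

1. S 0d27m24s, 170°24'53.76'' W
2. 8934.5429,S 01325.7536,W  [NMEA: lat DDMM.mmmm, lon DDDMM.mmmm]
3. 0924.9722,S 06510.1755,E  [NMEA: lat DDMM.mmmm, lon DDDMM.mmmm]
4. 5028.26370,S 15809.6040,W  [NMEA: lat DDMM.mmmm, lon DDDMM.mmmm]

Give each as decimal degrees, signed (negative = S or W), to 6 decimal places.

Point 1:
  Lat: 0 + 27/60 + 24/3600 = 0.4566667
  hemisphere S, so the sign is −
  Lon: 24′ + 53.76″ = 24.89600′; 170 + 24.89600/60 = 170.4149333
  hemisphere W, so the sign is −
Point 2:
  φ: degrees = first 2 digits = 89, minutes = 34.5429; 89 + 34.5429/60 = 89.5757150
  hemisphere S, so the sign is −
  Longitude: split at 3 digits → 013° and 25.7536′; 13 + 25.7536/60 = 13.4292267
  hemisphere W, so the sign is −
Point 3:
  Latitude: degrees = first 2 digits = 9, minutes = 24.9722; 9 + 24.9722/60 = 9.4162033
  S ⇒ negate
  Lon: degrees = first 3 digits = 65, minutes = 10.1755; 65 + 10.1755/60 = 65.1695917
  E → positive
Point 4:
  Latitude: degrees = first 2 digits = 50, minutes = 28.2637; 50 + 28.2637/60 = 50.4710617
  S → negative
  λ: split at 3 digits → 158° and 9.604′; 158 + 9.604/60 = 158.1600667
  hemisphere W, so the sign is −

1. -0.456667, -170.414933
2. -89.575715, -13.429227
3. -9.416203, 65.169592
4. -50.471062, -158.160067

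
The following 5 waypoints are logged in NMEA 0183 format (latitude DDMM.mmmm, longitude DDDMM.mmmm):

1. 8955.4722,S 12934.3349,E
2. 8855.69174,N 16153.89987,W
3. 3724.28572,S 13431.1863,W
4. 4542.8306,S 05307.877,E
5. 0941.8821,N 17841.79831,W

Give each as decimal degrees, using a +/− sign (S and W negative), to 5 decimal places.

1. -89.92454, 129.57225
2. 88.92820, -161.89833
3. -37.40476, -134.51977
4. -45.71384, 53.13128
5. 9.69804, -178.69664

Point 1:
  Latitude: degrees = first 2 digits = 89, minutes = 55.4722; 89 + 55.4722/60 = 89.924537
  hemisphere S, so the sign is −
  Longitude: degrees = first 3 digits = 129, minutes = 34.3349; 129 + 34.3349/60 = 129.572248
  E → positive
Point 2:
  Latitude: split at 2 digits → 88° and 55.69174′; 88 + 55.69174/60 = 88.928196
  N → positive
  Lon: degrees = first 3 digits = 161, minutes = 53.89987; 161 + 53.89987/60 = 161.898331
  hemisphere W, so the sign is −
Point 3:
  φ: degrees = first 2 digits = 37, minutes = 24.28572; 37 + 24.28572/60 = 37.404762
  hemisphere S, so the sign is −
  Longitude: split at 3 digits → 134° and 31.1863′; 134 + 31.1863/60 = 134.519772
  hemisphere W, so the sign is −
Point 4:
  Lat: split at 2 digits → 45° and 42.8306′; 45 + 42.8306/60 = 45.713843
  S ⇒ negate
  Longitude: split at 3 digits → 053° and 7.877′; 53 + 7.877/60 = 53.131283
  E → positive
Point 5:
  φ: degrees = first 2 digits = 9, minutes = 41.8821; 9 + 41.8821/60 = 9.698035
  N → positive
  λ: split at 3 digits → 178° and 41.79831′; 178 + 41.79831/60 = 178.696639
  W → negative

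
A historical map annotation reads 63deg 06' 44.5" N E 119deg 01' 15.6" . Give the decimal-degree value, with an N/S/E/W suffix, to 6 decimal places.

63.112361° N, 119.021000° E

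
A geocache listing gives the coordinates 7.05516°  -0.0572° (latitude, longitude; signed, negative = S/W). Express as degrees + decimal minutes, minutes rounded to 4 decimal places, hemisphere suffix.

7° 3.3096′ N, 0° 3.4320′ W

Latitude: minutes = (7.055160 − 7) × 60 = 3.309600
Longitude is negative → W; |value| = 0.057200
Lon: fractional part 0.057200 → 3.432000 minutes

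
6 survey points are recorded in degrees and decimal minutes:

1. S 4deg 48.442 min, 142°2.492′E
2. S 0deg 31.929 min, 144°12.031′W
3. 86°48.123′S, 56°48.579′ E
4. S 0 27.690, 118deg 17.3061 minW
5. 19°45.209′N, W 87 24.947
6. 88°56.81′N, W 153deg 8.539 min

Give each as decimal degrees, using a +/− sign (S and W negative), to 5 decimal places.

Point 1:
  Lat: 4 + 48.442/60 = 4.807367
  S → negative
  λ: 2.492′ = 0.041533°; total 142.041533
  E ⇒ keep positive
Point 2:
  Lat: 0 + 31.929/60 = 0.532150
  hemisphere S, so the sign is −
  Lon: 144 + 12.031/60 = 144.200517
  W ⇒ negate
Point 3:
  φ: 48.123′ = 0.802050°; total 86.802050
  hemisphere S, so the sign is −
  λ: 56 + 48.579/60 = 56.809650
  E → positive
Point 4:
  φ: 0 + 27.69/60 = 0.461500
  hemisphere S, so the sign is −
  Lon: 118 + 17.3061/60 = 118.288435
  W → negative
Point 5:
  Latitude: 19 + 45.209/60 = 19.753483
  N ⇒ keep positive
  λ: 24.947′ = 0.415783°; total 87.415783
  hemisphere W, so the sign is −
Point 6:
  Latitude: 88 + 56.81/60 = 88.946833
  N ⇒ keep positive
  Lon: 153 + 8.539/60 = 153.142317
  hemisphere W, so the sign is −

1. -4.80737, 142.04153
2. -0.53215, -144.20052
3. -86.80205, 56.80965
4. -0.46150, -118.28844
5. 19.75348, -87.41578
6. 88.94683, -153.14232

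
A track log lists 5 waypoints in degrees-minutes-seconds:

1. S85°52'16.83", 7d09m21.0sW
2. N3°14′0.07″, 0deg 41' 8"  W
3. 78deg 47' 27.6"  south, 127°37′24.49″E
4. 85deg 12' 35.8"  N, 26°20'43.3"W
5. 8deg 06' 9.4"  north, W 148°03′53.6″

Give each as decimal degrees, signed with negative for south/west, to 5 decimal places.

1. -85.87134, -7.15583
2. 3.23335, -0.68556
3. -78.79100, 127.62347
4. 85.20994, -26.34536
5. 8.10261, -148.06489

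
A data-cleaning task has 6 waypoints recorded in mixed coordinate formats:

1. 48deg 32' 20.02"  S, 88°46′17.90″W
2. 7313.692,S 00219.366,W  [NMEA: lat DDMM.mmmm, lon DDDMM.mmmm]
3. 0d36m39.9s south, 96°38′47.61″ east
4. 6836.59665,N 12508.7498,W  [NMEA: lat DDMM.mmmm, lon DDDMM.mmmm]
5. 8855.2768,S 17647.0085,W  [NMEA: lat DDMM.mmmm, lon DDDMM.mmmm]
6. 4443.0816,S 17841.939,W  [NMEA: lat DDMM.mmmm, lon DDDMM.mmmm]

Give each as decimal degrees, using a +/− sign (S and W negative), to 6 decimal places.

1. -48.538894, -88.771639
2. -73.228200, -2.322767
3. -0.611083, 96.646558
4. 68.609944, -125.145830
5. -88.921280, -176.783475
6. -44.718027, -178.698983

Point 1:
  Lat: 48 + 32/60 + 20.02/3600 = 48.5388944
  S ⇒ negate
  Longitude: 88° + 46/60 + 17.9/3600 = 88 + 0.766667 + 0.004972 = 88.7716389
  W ⇒ negate
Point 2:
  Latitude: degrees = first 2 digits = 73, minutes = 13.692; 73 + 13.692/60 = 73.2282000
  S → negative
  λ: degrees = first 3 digits = 2, minutes = 19.366; 2 + 19.366/60 = 2.3227667
  W ⇒ negate
Point 3:
  φ: 0° + 36/60 + 39.9/3600 = 0 + 0.600000 + 0.011083 = 0.6110833
  S → negative
  λ: 96 + 38/60 + 47.61/3600 = 96.6465583
  E ⇒ keep positive
Point 4:
  Lat: split at 2 digits → 68° and 36.59665′; 68 + 36.59665/60 = 68.6099442
  N ⇒ keep positive
  Lon: split at 3 digits → 125° and 8.7498′; 125 + 8.7498/60 = 125.1458300
  W → negative
Point 5:
  Lat: split at 2 digits → 88° and 55.2768′; 88 + 55.2768/60 = 88.9212800
  S → negative
  λ: split at 3 digits → 176° and 47.0085′; 176 + 47.0085/60 = 176.7834750
  W ⇒ negate
Point 6:
  Latitude: degrees = first 2 digits = 44, minutes = 43.0816; 44 + 43.0816/60 = 44.7180267
  hemisphere S, so the sign is −
  Lon: split at 3 digits → 178° and 41.939′; 178 + 41.939/60 = 178.6989833
  W → negative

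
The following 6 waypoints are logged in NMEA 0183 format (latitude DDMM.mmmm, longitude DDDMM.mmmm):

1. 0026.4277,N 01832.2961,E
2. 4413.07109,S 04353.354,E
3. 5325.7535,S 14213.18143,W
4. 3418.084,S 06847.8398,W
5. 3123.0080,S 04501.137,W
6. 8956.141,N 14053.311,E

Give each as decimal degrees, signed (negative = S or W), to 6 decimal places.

1. 0.440462, 18.538268
2. -44.217852, 43.889233
3. -53.429225, -142.219691
4. -34.301400, -68.797330
5. -31.383467, -45.018950
6. 89.935683, 140.888517

Point 1:
  Lat: degrees = first 2 digits = 0, minutes = 26.4277; 0 + 26.4277/60 = 0.4404617
  N ⇒ keep positive
  λ: split at 3 digits → 018° and 32.2961′; 18 + 32.2961/60 = 18.5382683
  E → positive
Point 2:
  φ: split at 2 digits → 44° and 13.07109′; 44 + 13.07109/60 = 44.2178515
  S → negative
  Lon: split at 3 digits → 043° and 53.354′; 43 + 53.354/60 = 43.8892333
  E → positive
Point 3:
  Lat: split at 2 digits → 53° and 25.7535′; 53 + 25.7535/60 = 53.4292250
  S → negative
  λ: degrees = first 3 digits = 142, minutes = 13.18143; 142 + 13.18143/60 = 142.2196905
  W ⇒ negate
Point 4:
  Lat: split at 2 digits → 34° and 18.084′; 34 + 18.084/60 = 34.3014000
  S ⇒ negate
  Lon: degrees = first 3 digits = 68, minutes = 47.8398; 68 + 47.8398/60 = 68.7973300
  W ⇒ negate
Point 5:
  Latitude: split at 2 digits → 31° and 23.008′; 31 + 23.008/60 = 31.3834667
  S → negative
  Longitude: split at 3 digits → 045° and 1.137′; 45 + 1.137/60 = 45.0189500
  W ⇒ negate
Point 6:
  φ: degrees = first 2 digits = 89, minutes = 56.141; 89 + 56.141/60 = 89.9356833
  N → positive
  λ: split at 3 digits → 140° and 53.311′; 140 + 53.311/60 = 140.8885167
  E → positive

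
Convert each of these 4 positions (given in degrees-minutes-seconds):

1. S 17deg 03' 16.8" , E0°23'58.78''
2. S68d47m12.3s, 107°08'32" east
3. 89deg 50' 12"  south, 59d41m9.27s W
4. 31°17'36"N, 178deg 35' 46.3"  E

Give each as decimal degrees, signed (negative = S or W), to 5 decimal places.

1. -17.05467, 0.39966
2. -68.78675, 107.14222
3. -89.83667, -59.68591
4. 31.29333, 178.59619

Point 1:
  φ: 17° + 3/60 + 16.8/3600 = 17 + 0.050000 + 0.004667 = 17.054667
  S → negative
  λ: 23′ + 58.78″ = 23.97967′; 0 + 23.97967/60 = 0.399661
  E ⇒ keep positive
Point 2:
  φ: 68 + 47/60 + 12.3/3600 = 68.786750
  S ⇒ negate
  Lon: 107° + 8/60 + 32/3600 = 107 + 0.133333 + 0.008889 = 107.142222
  E ⇒ keep positive
Point 3:
  Lat: 89° + 50/60 + 12/3600 = 89 + 0.833333 + 0.003333 = 89.836667
  S → negative
  λ: 59 + 41/60 + 9.27/3600 = 59.685908
  hemisphere W, so the sign is −
Point 4:
  Lat: 17′ + 36″ = 17.60000′; 31 + 17.60000/60 = 31.293333
  N → positive
  Longitude: 35′ + 46.3″ = 35.77167′; 178 + 35.77167/60 = 178.596194
  E → positive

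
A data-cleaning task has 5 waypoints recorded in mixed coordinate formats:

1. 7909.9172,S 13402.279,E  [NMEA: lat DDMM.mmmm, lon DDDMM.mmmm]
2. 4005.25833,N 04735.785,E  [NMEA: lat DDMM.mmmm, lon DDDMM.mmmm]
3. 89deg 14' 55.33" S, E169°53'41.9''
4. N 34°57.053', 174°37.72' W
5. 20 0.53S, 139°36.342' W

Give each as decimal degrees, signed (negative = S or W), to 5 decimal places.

Point 1:
  Latitude: degrees = first 2 digits = 79, minutes = 9.9172; 79 + 9.9172/60 = 79.165287
  hemisphere S, so the sign is −
  λ: split at 3 digits → 134° and 2.279′; 134 + 2.279/60 = 134.037983
  E ⇒ keep positive
Point 2:
  Latitude: degrees = first 2 digits = 40, minutes = 5.25833; 40 + 5.25833/60 = 40.087639
  N → positive
  Longitude: split at 3 digits → 047° and 35.785′; 47 + 35.785/60 = 47.596417
  E ⇒ keep positive
Point 3:
  Latitude: 89° + 14/60 + 55.33/3600 = 89 + 0.233333 + 0.015369 = 89.248703
  S ⇒ negate
  Lon: 53′ + 41.9″ = 53.69833′; 169 + 53.69833/60 = 169.894972
  E → positive
Point 4:
  Latitude: 34 + 57.053/60 = 34.950883
  N → positive
  Longitude: 37.72′ = 0.628667°; total 174.628667
  W ⇒ negate
Point 5:
  Lat: 0.53′ = 0.008833°; total 20.008833
  hemisphere S, so the sign is −
  Longitude: 36.342′ = 0.605700°; total 139.605700
  hemisphere W, so the sign is −

1. -79.16529, 134.03798
2. 40.08764, 47.59642
3. -89.24870, 169.89497
4. 34.95088, -174.62867
5. -20.00883, -139.60570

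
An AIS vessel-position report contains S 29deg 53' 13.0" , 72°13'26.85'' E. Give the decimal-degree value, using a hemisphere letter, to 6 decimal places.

φ: 29 + 53/60 + 13/3600 = 29.8869444
Lon: 72 + 13/60 + 26.85/3600 = 72.2241250

29.886944° S, 72.224125° E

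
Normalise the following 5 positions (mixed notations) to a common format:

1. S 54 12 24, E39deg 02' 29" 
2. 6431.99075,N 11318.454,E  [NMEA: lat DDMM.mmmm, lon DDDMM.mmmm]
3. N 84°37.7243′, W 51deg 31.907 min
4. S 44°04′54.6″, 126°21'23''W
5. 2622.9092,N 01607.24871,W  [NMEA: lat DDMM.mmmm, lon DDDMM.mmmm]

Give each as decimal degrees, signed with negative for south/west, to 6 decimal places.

1. -54.206667, 39.041389
2. 64.533179, 113.307567
3. 84.628738, -51.531783
4. -44.081833, -126.356389
5. 26.381820, -16.120812

Point 1:
  Latitude: 54 + 12/60 + 24/3600 = 54.2066667
  S ⇒ negate
  Longitude: 39° + 2/60 + 29/3600 = 39 + 0.033333 + 0.008056 = 39.0413889
  E → positive
Point 2:
  Lat: split at 2 digits → 64° and 31.99075′; 64 + 31.99075/60 = 64.5331792
  N → positive
  Longitude: degrees = first 3 digits = 113, minutes = 18.454; 113 + 18.454/60 = 113.3075667
  E ⇒ keep positive
Point 3:
  Lat: 37.7243′ = 0.628738°; total 84.6287383
  N ⇒ keep positive
  λ: 31.907′ = 0.531783°; total 51.5317833
  W → negative
Point 4:
  Latitude: 44 + 4/60 + 54.6/3600 = 44.0818333
  S ⇒ negate
  Lon: 126 + 21/60 + 23/3600 = 126.3563889
  W → negative
Point 5:
  φ: split at 2 digits → 26° and 22.9092′; 26 + 22.9092/60 = 26.3818200
  N ⇒ keep positive
  Longitude: degrees = first 3 digits = 16, minutes = 7.24871; 16 + 7.24871/60 = 16.1208118
  hemisphere W, so the sign is −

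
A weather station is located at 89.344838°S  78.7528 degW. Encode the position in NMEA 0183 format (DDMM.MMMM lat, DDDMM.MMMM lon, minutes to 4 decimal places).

8920.6903,S / 07845.1680,W

φ: 89° + 0.344838 × 60 = 89° 20.690280′
Lon: minutes = (78.752800 − 78) × 60 = 45.168000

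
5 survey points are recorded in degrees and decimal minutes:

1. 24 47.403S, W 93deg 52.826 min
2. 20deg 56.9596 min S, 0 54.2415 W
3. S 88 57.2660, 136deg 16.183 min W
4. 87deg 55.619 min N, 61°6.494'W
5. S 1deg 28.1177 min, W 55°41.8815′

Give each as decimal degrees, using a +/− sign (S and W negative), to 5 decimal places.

1. -24.79005, -93.88043
2. -20.94933, -0.90403
3. -88.95443, -136.26972
4. 87.92698, -61.10823
5. -1.46863, -55.69803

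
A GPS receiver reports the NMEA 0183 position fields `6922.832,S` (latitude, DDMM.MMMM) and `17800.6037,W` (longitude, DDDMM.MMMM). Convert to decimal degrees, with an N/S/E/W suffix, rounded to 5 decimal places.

69.38053° S, 178.01006° W

φ: degrees = first 2 digits = 69, minutes = 22.832; 69 + 22.832/60 = 69.380533
Longitude: degrees = first 3 digits = 178, minutes = 0.6037; 178 + 0.6037/60 = 178.010062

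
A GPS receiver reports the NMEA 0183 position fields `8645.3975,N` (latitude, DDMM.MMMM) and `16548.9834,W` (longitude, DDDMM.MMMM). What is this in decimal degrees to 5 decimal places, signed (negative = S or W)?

86.75663, -165.81639

Lat: split at 2 digits → 86° and 45.3975′; 86 + 45.3975/60 = 86.756625
N → positive
Longitude: split at 3 digits → 165° and 48.9834′; 165 + 48.9834/60 = 165.816390
W ⇒ negate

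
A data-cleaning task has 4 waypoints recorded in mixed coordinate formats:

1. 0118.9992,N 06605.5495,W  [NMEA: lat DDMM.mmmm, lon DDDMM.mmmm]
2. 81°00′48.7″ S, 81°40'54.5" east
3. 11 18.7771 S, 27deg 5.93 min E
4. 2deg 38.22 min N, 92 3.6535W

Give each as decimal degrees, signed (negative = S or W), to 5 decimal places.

Point 1:
  Lat: split at 2 digits → 01° and 18.9992′; 1 + 18.9992/60 = 1.316653
  N → positive
  Lon: degrees = first 3 digits = 66, minutes = 5.5495; 66 + 5.5495/60 = 66.092492
  W → negative
Point 2:
  Latitude: 0′ + 48.7″ = 0.81167′; 81 + 0.81167/60 = 81.013528
  hemisphere S, so the sign is −
  λ: 81° + 40/60 + 54.5/3600 = 81 + 0.666667 + 0.015139 = 81.681806
  E → positive
Point 3:
  Lat: 18.7771′ = 0.312952°; total 11.312952
  hemisphere S, so the sign is −
  Lon: 27 + 5.93/60 = 27.098833
  E → positive
Point 4:
  Latitude: 2 + 38.22/60 = 2.637000
  N ⇒ keep positive
  λ: 3.6535′ = 0.060892°; total 92.060892
  W → negative

1. 1.31665, -66.09249
2. -81.01353, 81.68181
3. -11.31295, 27.09883
4. 2.63700, -92.06089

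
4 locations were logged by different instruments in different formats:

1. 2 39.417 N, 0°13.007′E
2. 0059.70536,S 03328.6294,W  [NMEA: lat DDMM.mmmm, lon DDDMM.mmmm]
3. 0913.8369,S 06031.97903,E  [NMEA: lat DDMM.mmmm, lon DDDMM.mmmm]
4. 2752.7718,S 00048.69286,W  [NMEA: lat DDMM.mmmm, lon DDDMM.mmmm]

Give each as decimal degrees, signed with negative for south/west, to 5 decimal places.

Point 1:
  φ: 39.417′ = 0.656950°; total 2.656950
  N ⇒ keep positive
  Longitude: 0 + 13.007/60 = 0.216783
  E → positive
Point 2:
  Lat: split at 2 digits → 00° and 59.70536′; 0 + 59.70536/60 = 0.995089
  S → negative
  Longitude: split at 3 digits → 033° and 28.6294′; 33 + 28.6294/60 = 33.477157
  W → negative
Point 3:
  Lat: degrees = first 2 digits = 9, minutes = 13.8369; 9 + 13.8369/60 = 9.230615
  S → negative
  Longitude: degrees = first 3 digits = 60, minutes = 31.97903; 60 + 31.97903/60 = 60.532984
  E → positive
Point 4:
  φ: degrees = first 2 digits = 27, minutes = 52.7718; 27 + 52.7718/60 = 27.879530
  hemisphere S, so the sign is −
  λ: split at 3 digits → 000° and 48.69286′; 0 + 48.69286/60 = 0.811548
  W → negative

1. 2.65695, 0.21678
2. -0.99509, -33.47716
3. -9.23062, 60.53298
4. -27.87953, -0.81155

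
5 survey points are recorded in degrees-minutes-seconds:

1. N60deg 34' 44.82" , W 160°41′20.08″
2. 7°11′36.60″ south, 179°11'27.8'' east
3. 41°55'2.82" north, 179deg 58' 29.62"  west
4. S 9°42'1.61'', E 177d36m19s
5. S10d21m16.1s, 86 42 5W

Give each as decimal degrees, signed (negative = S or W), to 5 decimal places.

1. 60.57912, -160.68891
2. -7.19350, 179.19106
3. 41.91745, -179.97489
4. -9.70045, 177.60528
5. -10.35447, -86.70139

Point 1:
  Latitude: 60° + 34/60 + 44.82/3600 = 60 + 0.566667 + 0.012450 = 60.579117
  N → positive
  Lon: 160 + 41/60 + 20.08/3600 = 160.688911
  hemisphere W, so the sign is −
Point 2:
  Latitude: 7 + 11/60 + 36.6/3600 = 7.193500
  S ⇒ negate
  Longitude: 179 + 11/60 + 27.8/3600 = 179.191056
  E ⇒ keep positive
Point 3:
  Lat: 55′ + 2.82″ = 55.04700′; 41 + 55.04700/60 = 41.917450
  N → positive
  λ: 179 + 58/60 + 29.62/3600 = 179.974894
  W ⇒ negate
Point 4:
  Lat: 9° + 42/60 + 1.61/3600 = 9 + 0.700000 + 0.000447 = 9.700447
  S → negative
  Longitude: 177 + 36/60 + 19/3600 = 177.605278
  E → positive
Point 5:
  Lat: 21′ + 16.1″ = 21.26833′; 10 + 21.26833/60 = 10.354472
  hemisphere S, so the sign is −
  Lon: 86° + 42/60 + 5/3600 = 86 + 0.700000 + 0.001389 = 86.701389
  W → negative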